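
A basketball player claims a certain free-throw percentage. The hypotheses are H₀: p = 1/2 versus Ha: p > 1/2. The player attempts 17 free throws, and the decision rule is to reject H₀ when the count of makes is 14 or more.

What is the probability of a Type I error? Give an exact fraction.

417/65536

The Type I error probability is α = P(X ≥ 14) computed under H₀, where X ~ Binomial(17, 1/2).
Summing the upper tail: (680 + 136 + 17 + 1) / 2^17 = 834/131072 = 417/65536.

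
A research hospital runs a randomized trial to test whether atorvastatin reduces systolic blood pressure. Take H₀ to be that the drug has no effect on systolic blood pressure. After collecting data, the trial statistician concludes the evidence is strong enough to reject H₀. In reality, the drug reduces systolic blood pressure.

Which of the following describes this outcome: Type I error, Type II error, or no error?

Neither — the decision is correct.

The test rejected a false H₀ — the decision matches the true state.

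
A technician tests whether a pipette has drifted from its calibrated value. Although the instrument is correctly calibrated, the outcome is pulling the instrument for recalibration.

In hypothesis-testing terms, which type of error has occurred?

The null hypothesis here is that the instrument is correctly calibrated.
'Pulling the instrument for recalibration' corresponds to rejecting H₀.
H₀ was rejected but H₀ is true — a Type I error (false positive).

Type I error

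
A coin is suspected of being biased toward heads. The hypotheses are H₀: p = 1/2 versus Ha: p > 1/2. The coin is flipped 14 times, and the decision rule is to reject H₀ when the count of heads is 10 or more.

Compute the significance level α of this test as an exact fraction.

α = P(reject H₀ | H₀ true) = P(Y ≥ 10 | p = 1/2), with Y ~ Binomial(14, 1/2).
Summing the upper tail: (1001 + 364 + 91 + 14 + 1) / 2^14 = 1471/16384.

1471/16384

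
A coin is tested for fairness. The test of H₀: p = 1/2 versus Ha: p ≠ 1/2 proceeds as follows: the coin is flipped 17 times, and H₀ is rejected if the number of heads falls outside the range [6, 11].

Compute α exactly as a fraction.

Under H₀, K ~ Binomial(17, 1/2); α is the probability of landing in either tail, P(K ≤ 5) + P(K ≥ 12).
The two tails are symmetric, so α = 2·(1 + 17 + 136 + 680 + 2380 + 6188)/2^17 = 18804/131072 = 4701/32768.

4701/32768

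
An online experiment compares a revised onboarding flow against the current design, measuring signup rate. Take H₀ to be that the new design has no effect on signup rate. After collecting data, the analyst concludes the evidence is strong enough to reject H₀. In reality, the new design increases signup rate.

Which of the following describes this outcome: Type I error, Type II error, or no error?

No error — this is a correct decision.

The test rejected a false H₀ — the decision matches the true state.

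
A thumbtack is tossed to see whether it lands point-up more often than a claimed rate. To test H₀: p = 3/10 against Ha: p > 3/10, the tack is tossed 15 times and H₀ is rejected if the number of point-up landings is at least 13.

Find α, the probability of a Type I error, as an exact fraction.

Under H₀, K ~ Binomial(15, 3/10), and α = P(K ≥ 13).
P(K ≥ 13) = Σ_{j=13}^{15} C(15,j)·(3/10)^j·(7/10)^{15-j} = 8719352487/1000000000000000.

8719352487/1000000000000000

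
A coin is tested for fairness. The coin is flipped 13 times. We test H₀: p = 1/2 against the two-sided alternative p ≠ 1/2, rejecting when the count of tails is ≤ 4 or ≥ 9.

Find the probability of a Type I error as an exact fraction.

α = P(K ≤ 4 or K ≥ 9 | p = 1/2), K ~ Binomial(13, 1/2).
By symmetry, α = 2·P(K ≤ 4) = 2·(1 + 13 + 78 + 286 + 715)/8192 = 2186/8192 = 1093/4096.

1093/4096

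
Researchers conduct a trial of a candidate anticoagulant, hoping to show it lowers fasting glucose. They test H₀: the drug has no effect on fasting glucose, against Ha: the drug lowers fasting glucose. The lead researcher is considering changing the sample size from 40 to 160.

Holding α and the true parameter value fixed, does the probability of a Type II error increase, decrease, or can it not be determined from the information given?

A larger sample reduces the standard error, pulling the sampling distribution under Ha further from the non-rejection region.

It decreases.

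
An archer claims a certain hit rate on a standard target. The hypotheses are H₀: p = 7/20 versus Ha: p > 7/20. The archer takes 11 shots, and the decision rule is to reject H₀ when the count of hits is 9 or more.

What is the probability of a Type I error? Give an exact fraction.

α = P(reject H₀ | H₀ true) = P(K ≥ 9 | p = 7/20), with K ~ Binomial(11, 7/20).
P(K ≥ 9) = Σ_{j=9}^{11} C(11,j)·(7/20)^j·(13/20)^{11-j} = 83491612883/40960000000000.

83491612883/40960000000000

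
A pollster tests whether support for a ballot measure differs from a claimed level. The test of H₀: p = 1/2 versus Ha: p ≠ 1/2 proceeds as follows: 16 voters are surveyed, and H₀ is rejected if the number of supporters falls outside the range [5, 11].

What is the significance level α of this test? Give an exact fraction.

2517/32768

Under H₀, S ~ Binomial(16, 1/2); α is the probability of landing in either tail, P(S ≤ 4) + P(S ≥ 12).
By symmetry, α = 2·P(S ≤ 4) = 2·(1 + 16 + 120 + 560 + 1820)/65536 = 5034/65536 = 2517/32768.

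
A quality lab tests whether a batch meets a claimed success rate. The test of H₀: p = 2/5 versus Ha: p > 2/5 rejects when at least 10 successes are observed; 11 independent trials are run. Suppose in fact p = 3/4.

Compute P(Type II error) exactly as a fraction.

1683809/2097152

Under the alternative p = 3/4, S ~ Binomial(11, 3/4); β is the probability the test does not reject, P(S < 10).
Summing C(11,j)·(3/4)^j·(1/4)^{11-j} for j = 0..9 gives 1683809/2097152.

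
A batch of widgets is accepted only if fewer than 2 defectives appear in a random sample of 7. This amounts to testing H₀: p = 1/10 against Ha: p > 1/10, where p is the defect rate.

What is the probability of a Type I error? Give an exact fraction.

93559/625000

Under H₀, X ~ Binomial(7, 1/10); the Type I error rate is P(X ≥ 2).
Via the complement, α = 1 − Σ_{j=0}^{1} C(7,j)(1/10)^j(9/10)^{7-j} = 93559/625000.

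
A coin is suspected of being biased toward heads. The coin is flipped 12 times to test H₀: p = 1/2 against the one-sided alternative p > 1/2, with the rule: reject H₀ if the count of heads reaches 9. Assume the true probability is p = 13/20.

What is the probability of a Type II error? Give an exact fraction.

β = P(fail to reject H₀ | Ha true) = P(K ≤ 8 | p = 13/20), K ~ Binomial(12, 13/20).
Equivalently, β = 1 − P(K ≥ 9) = 535222111290433/819200000000000.

535222111290433/819200000000000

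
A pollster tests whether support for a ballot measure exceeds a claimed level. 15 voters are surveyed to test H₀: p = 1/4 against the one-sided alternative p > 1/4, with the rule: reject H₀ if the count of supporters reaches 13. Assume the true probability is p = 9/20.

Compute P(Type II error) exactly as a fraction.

32731725032763916841/32768000000000000000

Under the alternative p = 9/20, K ~ Binomial(15, 9/20); β is the probability the test does not reject, P(K < 13).
Equivalently, β = 1 − P(K ≥ 13) = 32731725032763916841/32768000000000000000.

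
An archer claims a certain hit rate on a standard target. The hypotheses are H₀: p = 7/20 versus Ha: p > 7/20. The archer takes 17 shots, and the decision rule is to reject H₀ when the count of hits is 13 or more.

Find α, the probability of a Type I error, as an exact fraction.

α = P(reject H₀ | H₀ true) = P(K ≥ 13 | p = 7/20), with K ~ Binomial(17, 7/20).
Adding the binomial terms for j = 13 through 17 with p = 7/20 yields 192899528156639731/327680000000000000000.

192899528156639731/327680000000000000000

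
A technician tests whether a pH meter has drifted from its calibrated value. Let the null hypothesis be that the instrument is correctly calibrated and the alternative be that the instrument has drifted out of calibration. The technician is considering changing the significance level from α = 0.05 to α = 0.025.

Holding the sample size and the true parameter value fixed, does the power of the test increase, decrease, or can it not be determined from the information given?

It decreases.

Lowering α raises the bar for rejection; under Ha, the test now fails to reject on outcomes it previously would have rejected.
Since power = 1 − β and β increases, power decreases.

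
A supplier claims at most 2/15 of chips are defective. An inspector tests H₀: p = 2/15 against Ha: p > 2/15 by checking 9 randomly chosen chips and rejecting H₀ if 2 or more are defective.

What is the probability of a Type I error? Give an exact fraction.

Under H₀, X ~ Binomial(9, 2/15); the Type I error rate is P(X ≥ 2).
α = 1 − P(X ≤ 1) = 1 − 25287652351/38443359375 = 13155707024/38443359375.

13155707024/38443359375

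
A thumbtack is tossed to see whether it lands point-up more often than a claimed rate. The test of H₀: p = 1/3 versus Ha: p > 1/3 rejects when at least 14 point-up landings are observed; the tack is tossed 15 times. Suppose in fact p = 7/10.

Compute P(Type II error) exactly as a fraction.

β = P(fail to reject H₀ | Ha true) = P(X ≤ 13 | p = 7/10), X ~ Binomial(15, 7/10).
Adding the binomial probabilities P(X=0)+…+P(X=13) at p = 7/10 gives 241183100052963/250000000000000.

241183100052963/250000000000000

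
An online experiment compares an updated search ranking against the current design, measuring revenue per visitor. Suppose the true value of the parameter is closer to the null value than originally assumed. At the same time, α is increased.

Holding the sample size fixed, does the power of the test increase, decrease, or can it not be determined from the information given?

The first change alone would make β increase; the second alone would make β decrease. Which effect dominates depends on the magnitudes, which are not given.
Since power = 1 − β, the effect on power is likewise indeterminate.

Cannot be determined from the information given.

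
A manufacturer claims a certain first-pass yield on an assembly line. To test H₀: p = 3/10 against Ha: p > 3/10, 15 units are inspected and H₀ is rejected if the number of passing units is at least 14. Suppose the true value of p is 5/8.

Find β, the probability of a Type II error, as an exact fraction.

A Type II error is failing to reject when Ha holds: with p = 5/8, β = P(Y ≤ 13).
Equivalently, β = 1 − P(Y ≥ 14) = 17439598153791/17592186044416.

17439598153791/17592186044416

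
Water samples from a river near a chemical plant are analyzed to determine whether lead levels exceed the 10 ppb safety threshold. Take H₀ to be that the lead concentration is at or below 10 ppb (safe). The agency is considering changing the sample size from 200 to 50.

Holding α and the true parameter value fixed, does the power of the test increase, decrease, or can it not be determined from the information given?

It decreases.

A smaller sample increases the standard error, so the sampling distributions under H₀ and Ha overlap more.
Since power = 1 − β and β increases, power decreases.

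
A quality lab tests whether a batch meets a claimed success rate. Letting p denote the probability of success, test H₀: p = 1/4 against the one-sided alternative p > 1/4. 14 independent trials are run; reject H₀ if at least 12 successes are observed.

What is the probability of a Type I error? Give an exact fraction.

431/134217728

α = P(reject H₀ | H₀ true) = P(X ≥ 12 | p = 1/4), with X ~ Binomial(14, 1/4).
Summing C(14,j)(1/4)^j(3/4)^{14−j} for j = 12,…,14 gives 431/134217728.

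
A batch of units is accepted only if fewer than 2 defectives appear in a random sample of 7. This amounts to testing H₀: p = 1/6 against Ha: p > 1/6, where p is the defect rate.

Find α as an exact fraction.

Under H₀, S ~ Binomial(7, 1/6); the Type I error rate is P(S ≥ 2).
Computing the lower-tail complement: 1 − 15625/23328 = 7703/23328.

7703/23328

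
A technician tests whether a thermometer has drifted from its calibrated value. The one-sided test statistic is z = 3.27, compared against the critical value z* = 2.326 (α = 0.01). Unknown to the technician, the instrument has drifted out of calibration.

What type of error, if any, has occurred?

The conventional null hypothesis is that the instrument is correctly calibrated.
Since z = 3.27 > z* = 2.326, H₀ is rejected.
H₀ is false (actually the instrument has drifted out of calibration).
The decision matches the true state — no error.

Neither — the decision is correct.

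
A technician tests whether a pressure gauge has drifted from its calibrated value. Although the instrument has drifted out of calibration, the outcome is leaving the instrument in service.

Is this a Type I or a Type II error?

Type II error

The null hypothesis here is that the instrument is correctly calibrated.
'Leaving the instrument in service' corresponds to failing to reject H₀.
H₀ was not rejected but H₀ is false — a Type II error (false negative).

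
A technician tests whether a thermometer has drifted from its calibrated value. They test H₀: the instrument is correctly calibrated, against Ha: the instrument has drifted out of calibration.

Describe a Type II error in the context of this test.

A Type II error would mean concluding that the instrument is correctly calibrated (or at least failing to establish that the instrument has drifted out of calibration) when in fact the instrument has drifted out of calibration.

A Type II error is failing to reject H₀ when H₀ is false.
Here that means leaving the instrument in service when actually the instrument has drifted out of calibration.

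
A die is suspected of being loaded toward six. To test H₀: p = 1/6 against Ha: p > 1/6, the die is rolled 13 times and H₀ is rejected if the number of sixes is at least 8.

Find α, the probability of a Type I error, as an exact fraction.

13909/40310784

The Type I error probability is α = P(K ≥ 8) computed under H₀, where K ~ Binomial(13, 1/6).
Adding the binomial terms for j = 8 through 13 with p = 1/6 yields 13909/40310784.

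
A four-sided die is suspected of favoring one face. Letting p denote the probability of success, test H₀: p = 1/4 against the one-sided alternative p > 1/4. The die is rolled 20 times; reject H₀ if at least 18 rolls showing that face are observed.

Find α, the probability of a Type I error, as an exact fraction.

1771/1099511627776

α = P(reject H₀ | H₀ true) = P(X ≥ 18 | p = 1/4), with X ~ Binomial(20, 1/4).
Summing C(20,j)(1/4)^j(3/4)^{20−j} for j = 18,…,20 gives 1771/1099511627776.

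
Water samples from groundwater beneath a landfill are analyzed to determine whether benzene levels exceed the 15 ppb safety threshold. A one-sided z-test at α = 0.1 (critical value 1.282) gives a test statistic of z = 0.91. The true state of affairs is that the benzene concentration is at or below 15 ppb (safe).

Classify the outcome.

The conventional null hypothesis is that the benzene concentration is at or below 15 ppb (safe).
Since z = 0.91 ≤ z* = 1.282, H₀ is not rejected.
H₀ is true (actually the benzene concentration is at or below 15 ppb (safe)).
The decision matches the true state — no error.

Neither — the decision is correct.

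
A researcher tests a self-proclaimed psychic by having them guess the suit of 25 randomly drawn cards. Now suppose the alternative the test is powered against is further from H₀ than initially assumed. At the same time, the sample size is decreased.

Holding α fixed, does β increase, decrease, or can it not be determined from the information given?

Cannot be determined from the information given.

The first change alone would make β decrease; the second alone would make β increase. Which effect dominates depends on the magnitudes, which are not given.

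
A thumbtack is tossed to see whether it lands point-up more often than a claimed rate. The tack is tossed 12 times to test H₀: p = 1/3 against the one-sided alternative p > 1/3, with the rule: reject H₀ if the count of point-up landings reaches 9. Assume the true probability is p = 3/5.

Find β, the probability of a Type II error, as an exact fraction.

37825328/48828125

A Type II error is failing to reject when Ha holds: with p = 3/5, β = P(X ≤ 8).
Adding the binomial probabilities P(X=0)+…+P(X=8) at p = 3/5 gives 37825328/48828125.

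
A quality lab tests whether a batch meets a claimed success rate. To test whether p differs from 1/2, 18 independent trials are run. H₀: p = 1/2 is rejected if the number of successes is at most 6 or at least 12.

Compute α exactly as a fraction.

The significance level is the null-hypothesis probability of the rejection region {≤6} ∪ {≥12}.
Each tail has probability (1 + 18 + 153 + 816 + 3060 + 8568 + 18564)/262144; doubling gives α = 62360/262144 = 7795/32768.

7795/32768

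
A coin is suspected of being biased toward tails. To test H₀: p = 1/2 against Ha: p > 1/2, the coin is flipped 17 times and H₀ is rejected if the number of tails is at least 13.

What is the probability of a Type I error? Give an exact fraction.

1607/65536

α = P(reject H₀ | H₀ true) = P(S ≥ 13 | p = 1/2), with S ~ Binomial(17, 1/2).
P(S ≥ 13) = [C(17,13) + C(17,14) + C(17,15) + C(17,16) + C(17,17)] / 2^17 = (2380 + 680 + 136 + 17 + 1) / 131072 = 3214/131072 = 1607/65536.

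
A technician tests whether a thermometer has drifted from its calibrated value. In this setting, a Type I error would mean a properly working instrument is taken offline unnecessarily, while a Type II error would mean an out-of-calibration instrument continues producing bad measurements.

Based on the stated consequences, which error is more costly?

The Type II consequence (an out-of-calibration instrument continues producing bad measurements) is more severe than the Type I consequence (a properly working instrument is taken offline unnecessarily).

Type II error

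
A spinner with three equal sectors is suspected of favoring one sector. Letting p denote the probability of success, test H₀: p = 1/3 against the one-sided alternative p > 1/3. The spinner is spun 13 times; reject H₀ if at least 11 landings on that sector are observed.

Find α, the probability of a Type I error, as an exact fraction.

The Type I error probability is α = P(S ≥ 11) computed under H₀, where S ~ Binomial(13, 1/3).
Summing C(13,j)(1/3)^j(2/3)^{13−j} for j = 11,…,13 gives 113/531441.

113/531441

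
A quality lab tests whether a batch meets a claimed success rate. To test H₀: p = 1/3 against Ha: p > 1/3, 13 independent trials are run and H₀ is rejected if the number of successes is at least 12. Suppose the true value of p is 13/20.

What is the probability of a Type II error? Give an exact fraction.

β = P(fail to reject H₀ | Ha true) = P(K ≤ 11 | p = 13/20), K ~ Binomial(13, 13/20).
Summing C(13,j)·(13/20)^j·(7/20)^{13-j} for j = 0..11 gives 9937124893407747/10240000000000000.

9937124893407747/10240000000000000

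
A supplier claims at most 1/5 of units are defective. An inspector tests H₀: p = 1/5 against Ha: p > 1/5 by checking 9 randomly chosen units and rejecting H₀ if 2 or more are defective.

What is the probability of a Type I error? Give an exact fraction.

1101157/1953125

Under H₀, K ~ Binomial(9, 1/5); the Type I error rate is P(K ≥ 2).
Via the complement, α = 1 − Σ_{j=0}^{1} C(9,j)(1/5)^j(4/5)^{9-j} = 1101157/1953125.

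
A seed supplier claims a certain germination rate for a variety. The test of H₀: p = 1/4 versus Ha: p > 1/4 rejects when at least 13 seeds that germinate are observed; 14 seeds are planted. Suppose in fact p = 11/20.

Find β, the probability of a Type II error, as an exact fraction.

β = P(fail to reject H₀ | Ha true) = P(K ≤ 12 | p = 11/20), K ~ Binomial(14, 11/20).
Equivalently, β = 1 − P(K ≥ 13) = 1633670388436281453/1638400000000000000.

1633670388436281453/1638400000000000000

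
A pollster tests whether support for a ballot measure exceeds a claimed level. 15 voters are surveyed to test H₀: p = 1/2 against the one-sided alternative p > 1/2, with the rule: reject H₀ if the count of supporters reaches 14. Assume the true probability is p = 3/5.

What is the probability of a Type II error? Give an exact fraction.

Under the alternative p = 3/5, X ~ Binomial(15, 3/5); β is the probability the test does not reject, P(X < 14).
Equivalently, β = 1 − P(X ≥ 14) = 30359740148/30517578125.

30359740148/30517578125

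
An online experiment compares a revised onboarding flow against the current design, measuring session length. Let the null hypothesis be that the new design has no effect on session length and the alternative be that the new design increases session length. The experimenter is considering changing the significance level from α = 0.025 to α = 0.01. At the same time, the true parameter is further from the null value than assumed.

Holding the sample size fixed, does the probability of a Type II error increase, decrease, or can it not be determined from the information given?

Cannot be determined from the information given.

The first change alone would make β increase; the second alone would make β decrease. Which effect dominates depends on the magnitudes, which are not given.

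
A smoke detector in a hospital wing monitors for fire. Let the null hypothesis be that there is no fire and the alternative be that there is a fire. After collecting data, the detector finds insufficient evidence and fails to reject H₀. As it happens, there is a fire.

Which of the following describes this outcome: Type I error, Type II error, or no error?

H₀ was not rejected, but H₀ is actually false.
Failing to reject a false null hypothesis is a Type II error (false negative).

Type II error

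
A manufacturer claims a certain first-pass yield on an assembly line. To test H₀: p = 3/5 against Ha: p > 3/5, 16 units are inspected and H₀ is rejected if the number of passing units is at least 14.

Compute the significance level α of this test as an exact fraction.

Under H₀, X ~ Binomial(16, 3/5), and α = P(X ≥ 14).
Adding the binomial terms for j = 14 through 16 with p = 3/5 yields 559607373/30517578125.

559607373/30517578125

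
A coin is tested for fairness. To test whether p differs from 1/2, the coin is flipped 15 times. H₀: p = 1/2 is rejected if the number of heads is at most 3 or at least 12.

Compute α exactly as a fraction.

α = P(S ≤ 3 or S ≥ 12 | p = 1/2), S ~ Binomial(15, 1/2).
By symmetry, α = 2·P(S ≤ 3) = 2·(1 + 15 + 105 + 455)/32768 = 1152/32768 = 9/256.

9/256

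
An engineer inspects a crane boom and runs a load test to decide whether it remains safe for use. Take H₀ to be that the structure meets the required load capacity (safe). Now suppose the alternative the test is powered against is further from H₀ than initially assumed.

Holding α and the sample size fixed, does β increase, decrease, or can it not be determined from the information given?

A bigger departure from H₀ is easier for the test to detect, so it fails to reject less often.

It decreases.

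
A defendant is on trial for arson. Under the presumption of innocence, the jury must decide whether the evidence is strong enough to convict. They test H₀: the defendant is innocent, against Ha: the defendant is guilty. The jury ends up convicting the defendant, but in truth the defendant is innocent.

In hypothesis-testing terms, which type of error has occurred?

'Convicting the defendant' corresponds to rejecting H₀.
H₀ was rejected but H₀ is true — a Type I error (false positive).

Type I error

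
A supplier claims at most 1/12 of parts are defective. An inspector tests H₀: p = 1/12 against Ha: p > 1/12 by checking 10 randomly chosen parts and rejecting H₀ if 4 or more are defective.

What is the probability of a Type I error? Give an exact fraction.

34654379/5159780352

Under H₀, K ~ Binomial(10, 1/12); the Type I error rate is P(K ≥ 4).
α = 1 − P(K ≤ 3) = 1 − 5125125973/5159780352 = 34654379/5159780352.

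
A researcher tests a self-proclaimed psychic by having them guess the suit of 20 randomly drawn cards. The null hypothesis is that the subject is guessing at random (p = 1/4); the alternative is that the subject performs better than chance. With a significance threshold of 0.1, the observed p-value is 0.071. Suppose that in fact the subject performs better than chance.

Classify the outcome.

Neither — the decision is correct.

Since p = 0.071 < α = 0.1, H₀ is rejected.
H₀ is false (actually the subject performs better than chance).
The decision matches the true state — no error.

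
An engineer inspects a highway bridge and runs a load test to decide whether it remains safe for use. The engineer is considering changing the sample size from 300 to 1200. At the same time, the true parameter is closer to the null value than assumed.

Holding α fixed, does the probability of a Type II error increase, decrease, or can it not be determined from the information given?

Cannot be determined from the information given.

The first change alone would make β decrease; the second alone would make β increase. Which effect dominates depends on the magnitudes, which are not given.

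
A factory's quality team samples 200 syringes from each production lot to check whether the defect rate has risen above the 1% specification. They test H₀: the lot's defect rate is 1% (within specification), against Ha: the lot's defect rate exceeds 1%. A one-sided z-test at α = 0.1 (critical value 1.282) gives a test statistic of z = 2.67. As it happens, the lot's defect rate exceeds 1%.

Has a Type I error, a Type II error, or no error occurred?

No error — this is a correct decision.

Since z = 2.67 > z* = 1.282, H₀ is rejected.
H₀ is false (actually the lot's defect rate exceeds 1%).
The decision matches the true state — no error.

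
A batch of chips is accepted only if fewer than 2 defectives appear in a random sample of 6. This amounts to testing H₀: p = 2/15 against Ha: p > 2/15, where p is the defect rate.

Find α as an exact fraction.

84332/455625

α = P(reject H₀ | H₀ true) = P(K ≥ 2 | p = 2/15), K ~ Binomial(6, 2/15).
α = 1 − P(K ≤ 1) = 1 − 371293/455625 = 84332/455625.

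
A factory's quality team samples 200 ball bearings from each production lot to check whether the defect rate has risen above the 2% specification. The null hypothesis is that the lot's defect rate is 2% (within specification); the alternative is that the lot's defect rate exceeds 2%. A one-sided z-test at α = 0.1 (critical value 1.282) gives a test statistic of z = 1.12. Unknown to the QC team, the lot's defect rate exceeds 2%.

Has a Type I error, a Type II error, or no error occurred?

Type II error

Since z = 1.12 ≤ z* = 1.282, H₀ is not rejected.
H₀ is false (actually the lot's defect rate exceeds 2%).
Failing to reject a false H₀ is a Type II error.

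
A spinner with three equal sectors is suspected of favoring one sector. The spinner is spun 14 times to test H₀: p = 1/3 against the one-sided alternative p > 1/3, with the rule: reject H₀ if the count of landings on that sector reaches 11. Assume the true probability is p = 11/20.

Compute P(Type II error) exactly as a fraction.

β = P(fail to reject H₀ | Ha true) = P(S ≤ 10 | p = 11/20), S ~ Binomial(14, 11/20).
Equivalently, β = 1 − P(S ≥ 11) = 767413934602409223/819200000000000000.

767413934602409223/819200000000000000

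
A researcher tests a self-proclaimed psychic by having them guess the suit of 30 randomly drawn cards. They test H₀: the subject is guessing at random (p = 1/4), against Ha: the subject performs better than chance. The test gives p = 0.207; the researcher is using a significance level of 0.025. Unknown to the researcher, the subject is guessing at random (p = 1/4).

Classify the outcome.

Neither — the decision is correct.

Since p = 0.207 ≥ α = 0.025, H₀ is not rejected.
H₀ is true (actually the subject is guessing at random (p = 1/4)).
The decision matches the true state — no error.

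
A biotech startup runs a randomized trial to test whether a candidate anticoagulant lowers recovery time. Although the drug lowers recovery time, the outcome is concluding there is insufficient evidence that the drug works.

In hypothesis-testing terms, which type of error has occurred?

The null hypothesis here is that the drug has no effect on recovery time.
'Concluding there is insufficient evidence that the drug works' corresponds to failing to reject H₀.
H₀ was not rejected but H₀ is false — a Type II error (false negative).

Type II error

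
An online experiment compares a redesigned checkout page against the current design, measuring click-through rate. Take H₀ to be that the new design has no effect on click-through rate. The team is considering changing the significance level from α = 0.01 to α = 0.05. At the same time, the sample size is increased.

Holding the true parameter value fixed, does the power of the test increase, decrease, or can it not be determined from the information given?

Relaxing α lowers the evidence threshold; under Ha, outcomes that previously fell short now trigger rejection. A larger sample reduces the standard error, pulling the sampling distribution under Ha further from the non-rejection region. Both changes push β in the same direction.
Since power = 1 − β and β decreases, power increases.

It increases.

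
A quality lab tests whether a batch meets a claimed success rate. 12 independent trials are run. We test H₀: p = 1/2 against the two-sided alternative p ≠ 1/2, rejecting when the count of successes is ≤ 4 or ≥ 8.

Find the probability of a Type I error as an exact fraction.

Under H₀, X ~ Binomial(12, 1/2); α is the probability of landing in either tail, P(X ≤ 4) + P(X ≥ 8).
The two tails are symmetric, so α = 2·(1 + 12 + 66 + 220 + 495)/2^12 = 1588/4096 = 397/1024.

397/1024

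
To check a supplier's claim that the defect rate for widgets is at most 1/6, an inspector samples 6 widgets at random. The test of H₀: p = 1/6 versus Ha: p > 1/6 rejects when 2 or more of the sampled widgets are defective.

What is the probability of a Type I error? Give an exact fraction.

Under H₀, S ~ Binomial(6, 1/6); the Type I error rate is P(S ≥ 2).
Via the complement, α = 1 − Σ_{j=0}^{1} C(6,j)(1/6)^j(5/6)^{6-j} = 12281/46656.

12281/46656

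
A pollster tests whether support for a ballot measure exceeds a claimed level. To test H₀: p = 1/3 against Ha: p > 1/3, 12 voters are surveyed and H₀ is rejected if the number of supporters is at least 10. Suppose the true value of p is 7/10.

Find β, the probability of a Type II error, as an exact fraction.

149436930429/200000000000

β = P(fail to reject H₀ | Ha true) = P(K ≤ 9 | p = 7/10), K ~ Binomial(12, 7/10).
Adding the binomial probabilities P(K=0)+…+P(K=9) at p = 7/10 gives 149436930429/200000000000.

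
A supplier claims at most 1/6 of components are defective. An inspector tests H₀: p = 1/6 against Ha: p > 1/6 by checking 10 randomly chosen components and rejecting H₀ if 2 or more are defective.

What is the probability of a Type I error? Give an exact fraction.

α = P(reject H₀ | H₀ true) = P(Y ≥ 2 | p = 1/6), Y ~ Binomial(10, 1/6).
Computing the lower-tail complement: 1 − 9765625/20155392 = 10389767/20155392.

10389767/20155392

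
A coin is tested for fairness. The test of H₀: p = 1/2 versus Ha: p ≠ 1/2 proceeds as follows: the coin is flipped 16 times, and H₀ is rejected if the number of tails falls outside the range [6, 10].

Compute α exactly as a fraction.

6885/32768

The significance level is the null-hypothesis probability of the rejection region {≤5} ∪ {≥11}.
Each tail has probability (1 + 16 + 120 + 560 + 1820 + 4368)/65536; doubling gives α = 13770/65536 = 6885/32768.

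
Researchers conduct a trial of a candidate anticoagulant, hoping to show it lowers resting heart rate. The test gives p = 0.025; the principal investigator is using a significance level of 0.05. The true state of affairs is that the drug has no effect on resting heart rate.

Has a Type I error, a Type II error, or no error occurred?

Type I error

The conventional null hypothesis is that the drug has no effect on resting heart rate.
Since p = 0.025 < α = 0.05, H₀ is rejected.
H₀ is true (actually the drug has no effect on resting heart rate).
Rejecting a true H₀ is a Type I error.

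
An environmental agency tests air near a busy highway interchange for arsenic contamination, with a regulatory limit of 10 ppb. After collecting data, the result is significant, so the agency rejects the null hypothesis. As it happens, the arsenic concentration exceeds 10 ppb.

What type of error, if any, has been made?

No error — this is a correct decision.

The conventional null hypothesis here is that the arsenic concentration is at or below 10 ppb (safe).
The test rejected a false H₀ — the decision matches the true state.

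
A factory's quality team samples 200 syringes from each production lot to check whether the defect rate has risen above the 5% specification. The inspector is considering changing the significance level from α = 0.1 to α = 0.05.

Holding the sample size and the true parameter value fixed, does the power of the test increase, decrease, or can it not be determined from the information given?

It decreases.

A smaller α moves the rejection region further into the tail. With the alternative true, more outcomes now fall outside the rejection region, so failing to reject becomes more likely.
Since power = 1 − β and β increases, power decreases.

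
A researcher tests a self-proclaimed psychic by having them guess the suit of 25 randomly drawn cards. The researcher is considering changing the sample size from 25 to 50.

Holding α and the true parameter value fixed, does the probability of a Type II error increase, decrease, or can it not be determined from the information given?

It decreases.

Increasing n separates the H₀ and Ha sampling distributions, so under Ha fewer outcomes land in the acceptance region.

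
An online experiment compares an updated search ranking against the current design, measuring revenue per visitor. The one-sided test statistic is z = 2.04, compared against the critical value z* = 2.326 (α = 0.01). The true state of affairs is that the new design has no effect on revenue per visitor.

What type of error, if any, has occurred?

No error (correct decision).

The conventional null hypothesis is that the new design has no effect on revenue per visitor.
Since z = 2.04 ≤ z* = 2.326, H₀ is not rejected.
H₀ is true (actually the new design has no effect on revenue per visitor).
The decision matches the true state — no error.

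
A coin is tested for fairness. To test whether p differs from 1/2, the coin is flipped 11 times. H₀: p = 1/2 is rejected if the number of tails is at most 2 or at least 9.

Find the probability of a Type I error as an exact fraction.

67/1024

α = P(S ≤ 2 or S ≥ 9 | p = 1/2), S ~ Binomial(11, 1/2).
Each tail has probability (1 + 11 + 55)/2048; doubling gives α = 134/2048 = 67/1024.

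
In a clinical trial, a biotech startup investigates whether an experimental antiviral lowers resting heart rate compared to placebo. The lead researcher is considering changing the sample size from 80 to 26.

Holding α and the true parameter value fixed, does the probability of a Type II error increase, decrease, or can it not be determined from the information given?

Reducing n widens both sampling distributions, so the test has less ability to distinguish Ha from H₀.

It increases.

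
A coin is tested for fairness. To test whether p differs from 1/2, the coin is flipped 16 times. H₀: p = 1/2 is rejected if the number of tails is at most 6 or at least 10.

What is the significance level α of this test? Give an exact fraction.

14893/32768

Under H₀, X ~ Binomial(16, 1/2); α is the probability of landing in either tail, P(X ≤ 6) + P(X ≥ 10).
By symmetry, α = 2·P(X ≤ 6) = 2·(1 + 16 + 120 + 560 + 1820 + 4368 + 8008)/65536 = 29786/65536 = 14893/32768.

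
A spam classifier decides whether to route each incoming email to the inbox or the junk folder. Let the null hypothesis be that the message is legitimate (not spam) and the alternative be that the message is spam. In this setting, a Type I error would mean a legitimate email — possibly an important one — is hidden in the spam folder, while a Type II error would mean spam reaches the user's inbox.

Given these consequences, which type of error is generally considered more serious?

Type I error

The Type I consequence (a legitimate email — possibly an important one — is hidden in the spam folder) is more severe than the Type II consequence (spam reaches the user's inbox).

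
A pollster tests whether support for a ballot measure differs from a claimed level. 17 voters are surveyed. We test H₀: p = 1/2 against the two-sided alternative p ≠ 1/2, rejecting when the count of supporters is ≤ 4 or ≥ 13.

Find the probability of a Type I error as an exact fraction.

1607/32768

α = P(X ≤ 4 or X ≥ 13 | p = 1/2), X ~ Binomial(17, 1/2).
Each tail has probability (1 + 17 + 136 + 680 + 2380)/131072; doubling gives α = 6428/131072 = 1607/32768.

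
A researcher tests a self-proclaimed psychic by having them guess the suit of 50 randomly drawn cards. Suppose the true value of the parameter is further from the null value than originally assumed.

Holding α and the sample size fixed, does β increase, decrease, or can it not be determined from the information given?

It decreases.

The further the true parameter sits from the null value, the more of the Ha sampling distribution falls in the rejection region.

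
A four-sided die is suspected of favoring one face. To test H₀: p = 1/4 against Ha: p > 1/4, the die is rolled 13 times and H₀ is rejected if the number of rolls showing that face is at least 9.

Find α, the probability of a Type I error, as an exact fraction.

66379/67108864

α = P(reject H₀ | H₀ true) = P(X ≥ 9 | p = 1/4), with X ~ Binomial(13, 1/4).
Summing C(13,j)(1/4)^j(3/4)^{13−j} for j = 9,…,13 gives 66379/67108864.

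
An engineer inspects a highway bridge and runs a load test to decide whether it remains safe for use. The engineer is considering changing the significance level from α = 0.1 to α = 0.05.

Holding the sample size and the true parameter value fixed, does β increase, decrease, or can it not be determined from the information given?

It increases.

Tightening α shrinks the rejection region. When Ha holds, fewer sample outcomes clear the stricter threshold, so more fall in the acceptance region.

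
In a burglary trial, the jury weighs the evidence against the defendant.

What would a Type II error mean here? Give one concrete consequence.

With the conventional null hypothesis that the defendant is innocent:
A Type II error is failing to reject H₀ when H₀ is false.
Here that means acquitting the defendant when actually the defendant is guilty.

A Type II error would mean concluding that the defendant is innocent (or at least failing to establish that the defendant is guilty) when in fact the defendant is guilty. Consequence: a guilty person goes free.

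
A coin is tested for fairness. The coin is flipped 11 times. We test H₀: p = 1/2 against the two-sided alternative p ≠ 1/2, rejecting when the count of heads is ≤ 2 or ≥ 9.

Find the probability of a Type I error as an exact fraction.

Under H₀, X ~ Binomial(11, 1/2); α is the probability of landing in either tail, P(X ≤ 2) + P(X ≥ 9).
By symmetry, α = 2·P(X ≤ 2) = 2·(1 + 11 + 55)/2048 = 134/2048 = 67/1024.

67/1024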